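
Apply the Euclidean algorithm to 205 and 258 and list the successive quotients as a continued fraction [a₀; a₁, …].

[0; 1, 3, 1, 6, 1, 1, 3]

⌊205/258⌋ = 0, remainder 205
⌊258/205⌋ = 1, remainder 53
⌊205/53⌋ = 3, remainder 46
⌊53/46⌋ = 1, remainder 7
⌊46/7⌋ = 6, remainder 4
⌊7/4⌋ = 1, remainder 3
⌊4/3⌋ = 1, remainder 1
⌊3/1⌋ = 3, remainder 0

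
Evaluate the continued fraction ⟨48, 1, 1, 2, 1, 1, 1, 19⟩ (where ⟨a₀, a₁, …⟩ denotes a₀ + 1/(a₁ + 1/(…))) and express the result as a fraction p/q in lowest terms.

a_0 = 48: 48/1
a_1 = 1: 49/1
a_2 = 1: 97/2
a_3 = 2: 243/5
a_4 = 1: 340/7
a_5 = 1: 583/12
a_6 = 1: 923/19
a_7 = 19: 18120/373

18120/373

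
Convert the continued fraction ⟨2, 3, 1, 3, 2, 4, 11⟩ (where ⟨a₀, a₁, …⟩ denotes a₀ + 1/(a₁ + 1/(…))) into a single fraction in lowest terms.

a_0 = 2: 2/1
a_1 = 3: 7/3
a_2 = 1: 9/4
a_3 = 3: 34/15
a_4 = 2: 77/34
a_5 = 4: 342/151
a_6 = 11: 3839/1695

3839/1695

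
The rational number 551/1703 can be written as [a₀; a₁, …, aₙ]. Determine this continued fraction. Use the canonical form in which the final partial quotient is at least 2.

[0; 3, 11, 50]

⌊551/1703⌋ = 0, remainder 551
⌊1703/551⌋ = 3, remainder 50
⌊551/50⌋ = 11, remainder 1
⌊50/1⌋ = 50, remainder 0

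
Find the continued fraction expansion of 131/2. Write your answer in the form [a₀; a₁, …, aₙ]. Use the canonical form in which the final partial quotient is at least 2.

Run the Euclidean algorithm, recording each quotient:
⌊131/2⌋ = 65, remainder 1
⌊2/1⌋ = 2, remainder 0

[65; 2]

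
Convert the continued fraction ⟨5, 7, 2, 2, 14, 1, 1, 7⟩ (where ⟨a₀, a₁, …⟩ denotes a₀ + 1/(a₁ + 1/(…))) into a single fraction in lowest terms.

Start with 7.
1 + 1/(7/1) = 1 + 1/7 = 8/7
1 + 1/(8/7) = 1 + 7/8 = 15/8
14 + 1/(15/8) = 14 + 8/15 = 218/15
2 + 1/(218/15) = 2 + 15/218 = 451/218
2 + 1/(451/218) = 2 + 218/451 = 1120/451
7 + 1/(1120/451) = 7 + 451/1120 = 8291/1120
5 + 1/(8291/1120) = 5 + 1120/8291 = 42575/8291

42575/8291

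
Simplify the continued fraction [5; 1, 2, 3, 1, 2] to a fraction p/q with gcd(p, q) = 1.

Work from the innermost term outward:
Start with 2.
1 + 1/(2/1) = 1 + 1/2 = 3/2
3 + 1/(3/2) = 3 + 2/3 = 11/3
2 + 1/(11/3) = 2 + 3/11 = 25/11
1 + 1/(25/11) = 1 + 11/25 = 36/25
5 + 1/(36/25) = 5 + 25/36 = 205/36

205/36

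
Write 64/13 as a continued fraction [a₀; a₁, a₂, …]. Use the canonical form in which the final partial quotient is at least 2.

[4; 1, 12]

Apply division with remainder until the remainder is 0:
64 ÷ 13 → quotient 4, remainder 12
13 ÷ 12 → quotient 1, remainder 1
12 ÷ 1 → quotient 12, remainder 0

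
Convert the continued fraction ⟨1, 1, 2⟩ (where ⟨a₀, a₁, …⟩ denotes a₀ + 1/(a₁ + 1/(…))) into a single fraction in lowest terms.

5/3

Use the convergent recurrence hₖ = aₖ·hₖ₋₁ + hₖ₋₂ (and likewise for the denominators kₖ):
a_0 = 1: 1/1
a_1 = 1: 2/1
a_2 = 2: 5/3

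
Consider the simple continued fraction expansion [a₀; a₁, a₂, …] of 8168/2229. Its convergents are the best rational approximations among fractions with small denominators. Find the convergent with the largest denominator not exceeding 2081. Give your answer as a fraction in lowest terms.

3811/1040

a_0 = 3: 3/1  (≤ bound)
a_1 = 1: 4/1  (≤ bound)
a_2 = 1: 7/2  (≤ bound)
a_3 = 1: 11/3  (≤ bound)
a_4 = 48: 535/146  (≤ bound)
a_5 = 1: 546/149  (≤ bound)
a_6 = 6: 3811/1040  (≤ bound)
a_7 = 2: 8168/2229  (> 2081, stop)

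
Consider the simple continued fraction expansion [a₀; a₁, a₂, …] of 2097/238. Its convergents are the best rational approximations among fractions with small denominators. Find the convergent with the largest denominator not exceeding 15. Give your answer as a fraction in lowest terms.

44/5

List convergents until the denominator exceeds the bound:
a_0 = 8: 8/1  (≤ bound)
a_1 = 1: 9/1  (≤ bound)
a_2 = 4: 44/5  (≤ bound)
a_3 = 3: 141/16  (> 15, stop)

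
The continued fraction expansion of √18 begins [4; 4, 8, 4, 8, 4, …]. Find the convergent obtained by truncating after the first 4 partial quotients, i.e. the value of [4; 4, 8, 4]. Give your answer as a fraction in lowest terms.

577/136

Compute successive convergents:
a_0 = 4: 4/1
a_1 = 4: 17/4
a_2 = 8: 140/33
a_3 = 4: 577/136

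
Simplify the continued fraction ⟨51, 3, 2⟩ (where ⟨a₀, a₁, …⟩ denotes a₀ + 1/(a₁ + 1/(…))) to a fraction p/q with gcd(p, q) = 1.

Starting at the tail and folding back:
Start with 2.
3 + 1/(2/1) = 3 + 1/2 = 7/2
51 + 1/(7/2) = 51 + 2/7 = 359/7

359/7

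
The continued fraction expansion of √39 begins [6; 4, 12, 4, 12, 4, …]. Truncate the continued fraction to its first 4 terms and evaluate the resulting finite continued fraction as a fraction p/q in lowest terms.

Start with 4.
12 + 1/(4/1) = 12 + 1/4 = 49/4
4 + 1/(49/4) = 4 + 4/49 = 200/49
6 + 1/(200/49) = 6 + 49/200 = 1249/200

1249/200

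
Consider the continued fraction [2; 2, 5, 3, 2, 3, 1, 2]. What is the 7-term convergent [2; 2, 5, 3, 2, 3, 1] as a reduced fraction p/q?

882/359

Start with 1.
3 + 1/(1/1) = 3 + 1/1 = 4/1
2 + 1/(4/1) = 2 + 1/4 = 9/4
3 + 1/(9/4) = 3 + 4/9 = 31/9
5 + 1/(31/9) = 5 + 9/31 = 164/31
2 + 1/(164/31) = 2 + 31/164 = 359/164
2 + 1/(359/164) = 2 + 164/359 = 882/359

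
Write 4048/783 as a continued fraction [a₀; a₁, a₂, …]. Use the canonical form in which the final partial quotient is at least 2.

[5; 5, 1, 7, 1, 6, 2]

Repeatedly divide and take the remainder:
4048 ÷ 783 → quotient 5, remainder 133
783 ÷ 133 → quotient 5, remainder 118
133 ÷ 118 → quotient 1, remainder 15
118 ÷ 15 → quotient 7, remainder 13
15 ÷ 13 → quotient 1, remainder 2
13 ÷ 2 → quotient 6, remainder 1
2 ÷ 1 → quotient 2, remainder 0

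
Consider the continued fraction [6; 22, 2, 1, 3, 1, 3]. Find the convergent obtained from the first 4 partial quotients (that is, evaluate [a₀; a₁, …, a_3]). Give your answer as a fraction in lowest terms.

405/67

Starting at the tail and folding back:
Start with 1.
2 + 1/(1/1) = 2 + 1/1 = 3/1
22 + 1/(3/1) = 22 + 1/3 = 67/3
6 + 1/(67/3) = 6 + 3/67 = 405/67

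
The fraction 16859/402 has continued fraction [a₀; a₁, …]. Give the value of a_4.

Apply division with remainder until the remainder is 0:
16859 ÷ 402 → quotient 41, remainder 377
402 ÷ 377 → quotient 1, remainder 25
377 ÷ 25 → quotient 15, remainder 2
25 ÷ 2 → quotient 12, remainder 1
2 ÷ 1 → quotient 2, remainder 0

2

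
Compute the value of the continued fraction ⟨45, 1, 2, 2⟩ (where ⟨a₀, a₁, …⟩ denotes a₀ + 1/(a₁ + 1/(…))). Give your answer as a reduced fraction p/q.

320/7

Work from the innermost term outward:
Start with 2.
2 + 1/(2/1) = 2 + 1/2 = 5/2
1 + 1/(5/2) = 1 + 2/5 = 7/5
45 + 1/(7/5) = 45 + 5/7 = 320/7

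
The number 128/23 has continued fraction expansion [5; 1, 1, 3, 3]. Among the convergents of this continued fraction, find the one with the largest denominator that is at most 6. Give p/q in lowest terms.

11/2

List convergents until the denominator exceeds the bound:
a_0 = 5: 5/1  (≤ bound)
a_1 = 1: 6/1  (≤ bound)
a_2 = 1: 11/2  (≤ bound)
a_3 = 3: 39/7  (> 6, stop)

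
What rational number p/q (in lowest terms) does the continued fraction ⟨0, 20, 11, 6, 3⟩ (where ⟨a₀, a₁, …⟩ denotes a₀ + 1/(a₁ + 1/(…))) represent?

212/4259

Starting at the tail and folding back:
Start with 3.
6 + 1/(3/1) = 6 + 1/3 = 19/3
11 + 1/(19/3) = 11 + 3/19 = 212/19
20 + 1/(212/19) = 20 + 19/212 = 4259/212
0 + 1/(4259/212) = 0 + 212/4259 = 212/4259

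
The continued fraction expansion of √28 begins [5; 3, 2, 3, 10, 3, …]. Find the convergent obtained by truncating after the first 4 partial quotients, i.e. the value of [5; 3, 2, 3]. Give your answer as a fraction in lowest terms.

127/24

Work from the innermost term outward:
Start with 3.
2 + 1/(3/1) = 2 + 1/3 = 7/3
3 + 1/(7/3) = 3 + 3/7 = 24/7
5 + 1/(24/7) = 5 + 7/24 = 127/24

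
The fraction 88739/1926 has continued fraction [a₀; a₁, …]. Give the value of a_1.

⌊88739/1926⌋ = 46, remainder 143
⌊1926/143⌋ = 13, remainder 67

13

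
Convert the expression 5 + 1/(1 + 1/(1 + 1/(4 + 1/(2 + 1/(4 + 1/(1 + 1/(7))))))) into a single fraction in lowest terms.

4729/852

Work from the innermost term outward:
Start with 7.
1 + 1/(7/1) = 1 + 1/7 = 8/7
4 + 1/(8/7) = 4 + 7/8 = 39/8
2 + 1/(39/8) = 2 + 8/39 = 86/39
4 + 1/(86/39) = 4 + 39/86 = 383/86
1 + 1/(383/86) = 1 + 86/383 = 469/383
1 + 1/(469/383) = 1 + 383/469 = 852/469
5 + 1/(852/469) = 5 + 469/852 = 4729/852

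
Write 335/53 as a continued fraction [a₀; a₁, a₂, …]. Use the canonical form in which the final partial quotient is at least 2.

335 ÷ 53 → quotient 6, remainder 17
53 ÷ 17 → quotient 3, remainder 2
17 ÷ 2 → quotient 8, remainder 1
2 ÷ 1 → quotient 2, remainder 0

[6; 3, 8, 2]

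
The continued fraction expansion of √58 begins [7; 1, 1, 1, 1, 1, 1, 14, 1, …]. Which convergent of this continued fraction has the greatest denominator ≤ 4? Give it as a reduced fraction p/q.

a_0 = 7: 7/1  (≤ bound)
a_1 = 1: 8/1  (≤ bound)
a_2 = 1: 15/2  (≤ bound)
a_3 = 1: 23/3  (≤ bound)
a_4 = 1: 38/5  (> 4, stop)

23/3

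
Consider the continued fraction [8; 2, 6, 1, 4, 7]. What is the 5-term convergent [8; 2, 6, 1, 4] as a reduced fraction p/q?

a_0 = 8: 8/1
a_1 = 2: 17/2
a_2 = 6: 110/13
a_3 = 1: 127/15
a_4 = 4: 618/73

618/73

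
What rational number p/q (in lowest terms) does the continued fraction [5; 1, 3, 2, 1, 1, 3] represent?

456/79

a_0 = 5: 5/1
a_1 = 1: 6/1
a_2 = 3: 23/4
a_3 = 2: 52/9
a_4 = 1: 75/13
a_5 = 1: 127/22
a_6 = 3: 456/79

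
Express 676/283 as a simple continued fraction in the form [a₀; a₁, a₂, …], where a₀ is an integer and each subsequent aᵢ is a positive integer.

[2; 2, 1, 1, 2, 1, 15]

⌊676/283⌋ = 2, remainder 110
⌊283/110⌋ = 2, remainder 63
⌊110/63⌋ = 1, remainder 47
⌊63/47⌋ = 1, remainder 16
⌊47/16⌋ = 2, remainder 15
⌊16/15⌋ = 1, remainder 1
⌊15/1⌋ = 15, remainder 0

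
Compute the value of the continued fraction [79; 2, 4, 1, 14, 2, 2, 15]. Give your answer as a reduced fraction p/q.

1024321/12892

Start with 15.
2 + 1/(15/1) = 2 + 1/15 = 31/15
2 + 1/(31/15) = 2 + 15/31 = 77/31
14 + 1/(77/31) = 14 + 31/77 = 1109/77
1 + 1/(1109/77) = 1 + 77/1109 = 1186/1109
4 + 1/(1186/1109) = 4 + 1109/1186 = 5853/1186
2 + 1/(5853/1186) = 2 + 1186/5853 = 12892/5853
79 + 1/(12892/5853) = 79 + 5853/12892 = 1024321/12892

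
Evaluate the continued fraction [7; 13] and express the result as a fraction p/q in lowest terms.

92/13

a_0 = 7: 7/1
a_1 = 13: 92/13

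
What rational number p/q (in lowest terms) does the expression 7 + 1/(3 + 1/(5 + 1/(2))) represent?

a_0 = 7: 7/1
a_1 = 3: 22/3
a_2 = 5: 117/16
a_3 = 2: 256/35

256/35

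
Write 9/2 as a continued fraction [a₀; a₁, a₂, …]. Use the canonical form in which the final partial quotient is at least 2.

[4; 2]

Run the Euclidean algorithm, recording each quotient:
9 = 4·2 + 1, so a_0 = 4
2 = 2·1 + 0, so a_1 = 2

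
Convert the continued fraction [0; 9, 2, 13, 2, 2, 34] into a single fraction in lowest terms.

4782/45343

Compute successive convergents:
a_0 = 0: 0/1
a_1 = 9: 1/9
a_2 = 2: 2/19
a_3 = 13: 27/256
a_4 = 2: 56/531
a_5 = 2: 139/1318
a_6 = 34: 4782/45343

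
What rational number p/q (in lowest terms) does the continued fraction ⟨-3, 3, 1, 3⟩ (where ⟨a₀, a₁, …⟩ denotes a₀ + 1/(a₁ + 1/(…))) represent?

Build up convergents one term at a time:
a_0 = -3: -3/1
a_1 = 3: -8/3
a_2 = 1: -11/4
a_3 = 3: -41/15

-41/15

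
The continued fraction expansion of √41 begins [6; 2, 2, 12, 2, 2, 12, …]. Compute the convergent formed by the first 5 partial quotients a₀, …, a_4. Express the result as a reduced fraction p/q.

826/129

a_0 = 6: 6/1
a_1 = 2: 13/2
a_2 = 2: 32/5
a_3 = 12: 397/62
a_4 = 2: 826/129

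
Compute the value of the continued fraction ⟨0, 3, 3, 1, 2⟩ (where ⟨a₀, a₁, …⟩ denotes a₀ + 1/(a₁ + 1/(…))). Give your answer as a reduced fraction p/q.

Build up convergents one term at a time:
a_0 = 0: 0/1
a_1 = 3: 1/3
a_2 = 3: 3/10
a_3 = 1: 4/13
a_4 = 2: 11/36

11/36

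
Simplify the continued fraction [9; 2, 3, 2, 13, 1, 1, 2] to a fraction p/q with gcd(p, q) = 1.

10598/1123

a_0 = 9: 9/1
a_1 = 2: 19/2
a_2 = 3: 66/7
a_3 = 2: 151/16
a_4 = 13: 2029/215
a_5 = 1: 2180/231
a_6 = 1: 4209/446
a_7 = 2: 10598/1123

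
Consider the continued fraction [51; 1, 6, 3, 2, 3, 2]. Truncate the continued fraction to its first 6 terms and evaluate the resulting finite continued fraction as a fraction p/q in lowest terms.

Work from the innermost term outward:
Start with 3.
2 + 1/(3/1) = 2 + 1/3 = 7/3
3 + 1/(7/3) = 3 + 3/7 = 24/7
6 + 1/(24/7) = 6 + 7/24 = 151/24
1 + 1/(151/24) = 1 + 24/151 = 175/151
51 + 1/(175/151) = 51 + 151/175 = 9076/175

9076/175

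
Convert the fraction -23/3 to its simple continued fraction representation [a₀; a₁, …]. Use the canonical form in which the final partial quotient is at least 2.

-23 ÷ 3 → quotient -8, remainder 1
3 ÷ 1 → quotient 3, remainder 0

[-8; 3]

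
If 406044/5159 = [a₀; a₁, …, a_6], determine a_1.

1

406044 = 78·5159 + 3642, so a_0 = 78
5159 = 1·3642 + 1517, so a_1 = 1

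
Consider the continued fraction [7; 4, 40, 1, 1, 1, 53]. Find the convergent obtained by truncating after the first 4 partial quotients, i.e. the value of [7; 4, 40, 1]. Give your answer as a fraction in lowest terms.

1196/165

a_0 = 7: 7/1
a_1 = 4: 29/4
a_2 = 40: 1167/161
a_3 = 1: 1196/165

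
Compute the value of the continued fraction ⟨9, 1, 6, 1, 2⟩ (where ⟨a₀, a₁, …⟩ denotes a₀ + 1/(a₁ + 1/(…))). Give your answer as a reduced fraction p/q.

Collapse the nested fraction from the inside out:
Start with 2.
1 + 1/(2/1) = 1 + 1/2 = 3/2
6 + 1/(3/2) = 6 + 2/3 = 20/3
1 + 1/(20/3) = 1 + 3/20 = 23/20
9 + 1/(23/20) = 9 + 20/23 = 227/23

227/23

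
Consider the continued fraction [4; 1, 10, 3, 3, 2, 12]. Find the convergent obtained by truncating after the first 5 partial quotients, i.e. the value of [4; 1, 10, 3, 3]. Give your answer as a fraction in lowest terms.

555/113

Use the convergent recurrence hₖ = aₖ·hₖ₋₁ + hₖ₋₂ (and likewise for the denominators kₖ):
a_0 = 4: 4/1
a_1 = 1: 5/1
a_2 = 10: 54/11
a_3 = 3: 167/34
a_4 = 3: 555/113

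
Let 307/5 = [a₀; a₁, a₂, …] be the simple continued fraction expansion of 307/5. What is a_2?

Apply division with remainder until the remainder is 0:
307 = 61·5 + 2, so a_0 = 61
5 = 2·2 + 1, so a_1 = 2
2 = 2·1 + 0, so a_2 = 2

2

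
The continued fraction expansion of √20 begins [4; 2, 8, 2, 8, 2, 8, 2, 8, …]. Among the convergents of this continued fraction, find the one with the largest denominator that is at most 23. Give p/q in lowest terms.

76/17

a_0 = 4: 4/1  (≤ bound)
a_1 = 2: 9/2  (≤ bound)
a_2 = 8: 76/17  (≤ bound)
a_3 = 2: 161/36  (> 23, stop)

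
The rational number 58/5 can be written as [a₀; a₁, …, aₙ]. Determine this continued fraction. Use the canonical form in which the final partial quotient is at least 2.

⌊58/5⌋ = 11, remainder 3
⌊5/3⌋ = 1, remainder 2
⌊3/2⌋ = 1, remainder 1
⌊2/1⌋ = 2, remainder 0

[11; 1, 1, 2]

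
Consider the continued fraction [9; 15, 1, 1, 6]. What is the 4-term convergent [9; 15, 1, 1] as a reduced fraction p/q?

Starting at the tail and folding back:
Start with 1.
1 + 1/(1/1) = 1 + 1/1 = 2/1
15 + 1/(2/1) = 15 + 1/2 = 31/2
9 + 1/(31/2) = 9 + 2/31 = 281/31

281/31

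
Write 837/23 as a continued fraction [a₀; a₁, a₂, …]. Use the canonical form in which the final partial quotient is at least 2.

⌊837/23⌋ = 36, remainder 9
⌊23/9⌋ = 2, remainder 5
⌊9/5⌋ = 1, remainder 4
⌊5/4⌋ = 1, remainder 1
⌊4/1⌋ = 4, remainder 0

[36; 2, 1, 1, 4]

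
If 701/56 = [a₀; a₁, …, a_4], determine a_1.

1

701 = 12·56 + 29, so a_0 = 12
56 = 1·29 + 27, so a_1 = 1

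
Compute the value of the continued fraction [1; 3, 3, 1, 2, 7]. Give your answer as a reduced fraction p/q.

346/265

Work from the innermost term outward:
Start with 7.
2 + 1/(7/1) = 2 + 1/7 = 15/7
1 + 1/(15/7) = 1 + 7/15 = 22/15
3 + 1/(22/15) = 3 + 15/22 = 81/22
3 + 1/(81/22) = 3 + 22/81 = 265/81
1 + 1/(265/81) = 1 + 81/265 = 346/265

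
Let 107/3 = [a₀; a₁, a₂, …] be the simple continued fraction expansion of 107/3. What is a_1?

1

107 = 35·3 + 2, so a_0 = 35
3 = 1·2 + 1, so a_1 = 1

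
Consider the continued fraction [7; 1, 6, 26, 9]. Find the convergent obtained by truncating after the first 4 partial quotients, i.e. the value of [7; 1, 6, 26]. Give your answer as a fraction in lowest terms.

1438/183

a_0 = 7: 7/1
a_1 = 1: 8/1
a_2 = 6: 55/7
a_3 = 26: 1438/183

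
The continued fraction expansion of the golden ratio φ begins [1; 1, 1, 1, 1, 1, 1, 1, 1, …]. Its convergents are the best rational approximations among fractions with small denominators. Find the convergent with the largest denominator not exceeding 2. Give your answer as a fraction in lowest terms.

List convergents until the denominator exceeds the bound:
a_0 = 1: 1/1  (≤ bound)
a_1 = 1: 2/1  (≤ bound)
a_2 = 1: 3/2  (≤ bound)
a_3 = 1: 5/3  (> 2, stop)

3/2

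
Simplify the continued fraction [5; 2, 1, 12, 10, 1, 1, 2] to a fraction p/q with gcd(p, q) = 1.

10839/2029

a_0 = 5: 5/1
a_1 = 2: 11/2
a_2 = 1: 16/3
a_3 = 12: 203/38
a_4 = 10: 2046/383
a_5 = 1: 2249/421
a_6 = 1: 4295/804
a_7 = 2: 10839/2029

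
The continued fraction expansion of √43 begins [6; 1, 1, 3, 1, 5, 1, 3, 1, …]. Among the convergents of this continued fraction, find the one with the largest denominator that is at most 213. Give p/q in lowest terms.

a_0 = 6: 6/1  (≤ bound)
a_1 = 1: 7/1  (≤ bound)
a_2 = 1: 13/2  (≤ bound)
a_3 = 3: 46/7  (≤ bound)
a_4 = 1: 59/9  (≤ bound)
a_5 = 5: 341/52  (≤ bound)
a_6 = 1: 400/61  (≤ bound)
a_7 = 3: 1541/235  (> 213, stop)

400/61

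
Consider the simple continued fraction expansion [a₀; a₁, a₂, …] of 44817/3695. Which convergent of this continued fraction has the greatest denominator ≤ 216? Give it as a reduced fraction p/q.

a_0 = 12: 12/1  (≤ bound)
a_1 = 7: 85/7  (≤ bound)
a_2 = 1: 97/8  (≤ bound)
a_3 = 2: 279/23  (≤ bound)
a_4 = 1: 376/31  (≤ bound)
a_5 = 16: 6295/519  (> 216, stop)

376/31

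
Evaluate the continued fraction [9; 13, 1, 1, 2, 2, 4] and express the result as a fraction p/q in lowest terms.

6533/720

Use the convergent recurrence hₖ = aₖ·hₖ₋₁ + hₖ₋₂ (and likewise for the denominators kₖ):
a_0 = 9: 9/1
a_1 = 13: 118/13
a_2 = 1: 127/14
a_3 = 1: 245/27
a_4 = 2: 617/68
a_5 = 2: 1479/163
a_6 = 4: 6533/720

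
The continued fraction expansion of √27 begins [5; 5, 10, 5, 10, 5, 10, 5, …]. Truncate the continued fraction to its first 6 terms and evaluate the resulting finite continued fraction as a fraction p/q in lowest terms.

70226/13515

a_0 = 5: 5/1
a_1 = 5: 26/5
a_2 = 10: 265/51
a_3 = 5: 1351/260
a_4 = 10: 13775/2651
a_5 = 5: 70226/13515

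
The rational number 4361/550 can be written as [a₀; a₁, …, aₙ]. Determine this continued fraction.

[7; 1, 13, 9, 1, 3]

Repeatedly divide and take the remainder:
⌊4361/550⌋ = 7, remainder 511
⌊550/511⌋ = 1, remainder 39
⌊511/39⌋ = 13, remainder 4
⌊39/4⌋ = 9, remainder 3
⌊4/3⌋ = 1, remainder 1
⌊3/1⌋ = 3, remainder 0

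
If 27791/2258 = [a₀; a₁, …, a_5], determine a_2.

4

27791 = 12·2258 + 695, so a_0 = 12
2258 = 3·695 + 173, so a_1 = 3
695 = 4·173 + 3, so a_2 = 4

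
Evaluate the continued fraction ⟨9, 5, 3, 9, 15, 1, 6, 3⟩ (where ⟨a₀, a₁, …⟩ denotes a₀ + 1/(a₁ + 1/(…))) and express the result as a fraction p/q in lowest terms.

a_0 = 9: 9/1
a_1 = 5: 46/5
a_2 = 3: 147/16
a_3 = 9: 1369/149
a_4 = 15: 20682/2251
a_5 = 1: 22051/2400
a_6 = 6: 152988/16651
a_7 = 3: 481015/52353

481015/52353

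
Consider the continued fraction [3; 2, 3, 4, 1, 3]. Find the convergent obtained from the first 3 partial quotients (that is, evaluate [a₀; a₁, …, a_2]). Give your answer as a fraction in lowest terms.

Starting at the tail and folding back:
Start with 3.
2 + 1/(3/1) = 2 + 1/3 = 7/3
3 + 1/(7/3) = 3 + 3/7 = 24/7

24/7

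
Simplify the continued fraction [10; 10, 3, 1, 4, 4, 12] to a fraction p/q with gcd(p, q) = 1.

a_0 = 10: 10/1
a_1 = 10: 101/10
a_2 = 3: 313/31
a_3 = 1: 414/41
a_4 = 4: 1969/195
a_5 = 4: 8290/821
a_6 = 12: 101449/10047

101449/10047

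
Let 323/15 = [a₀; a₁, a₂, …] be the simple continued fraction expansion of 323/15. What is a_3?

7

323 = 21·15 + 8, so a_0 = 21
15 = 1·8 + 7, so a_1 = 1
8 = 1·7 + 1, so a_2 = 1
7 = 7·1 + 0, so a_3 = 7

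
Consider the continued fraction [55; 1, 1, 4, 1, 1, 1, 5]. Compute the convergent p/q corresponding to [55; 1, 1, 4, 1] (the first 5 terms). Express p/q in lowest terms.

611/11

Work from the innermost term outward:
Start with 1.
4 + 1/(1/1) = 4 + 1/1 = 5/1
1 + 1/(5/1) = 1 + 1/5 = 6/5
1 + 1/(6/5) = 1 + 5/6 = 11/6
55 + 1/(11/6) = 55 + 6/11 = 611/11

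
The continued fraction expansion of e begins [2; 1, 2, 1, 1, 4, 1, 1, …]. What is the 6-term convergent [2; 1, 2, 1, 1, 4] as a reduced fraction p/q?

a_0 = 2: 2/1
a_1 = 1: 3/1
a_2 = 2: 8/3
a_3 = 1: 11/4
a_4 = 1: 19/7
a_5 = 4: 87/32

87/32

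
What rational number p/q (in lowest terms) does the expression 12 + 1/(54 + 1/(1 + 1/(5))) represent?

3954/329

Use the convergent recurrence hₖ = aₖ·hₖ₋₁ + hₖ₋₂ (and likewise for the denominators kₖ):
a_0 = 12: 12/1
a_1 = 54: 649/54
a_2 = 1: 661/55
a_3 = 5: 3954/329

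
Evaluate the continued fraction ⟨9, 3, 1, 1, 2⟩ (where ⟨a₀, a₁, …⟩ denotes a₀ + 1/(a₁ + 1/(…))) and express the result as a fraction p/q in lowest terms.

167/18

Work from the innermost term outward:
Start with 2.
1 + 1/(2/1) = 1 + 1/2 = 3/2
1 + 1/(3/2) = 1 + 2/3 = 5/3
3 + 1/(5/3) = 3 + 3/5 = 18/5
9 + 1/(18/5) = 9 + 5/18 = 167/18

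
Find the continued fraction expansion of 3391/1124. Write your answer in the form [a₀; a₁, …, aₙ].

[3; 59, 6, 3]

3391 ÷ 1124 → quotient 3, remainder 19
1124 ÷ 19 → quotient 59, remainder 3
19 ÷ 3 → quotient 6, remainder 1
3 ÷ 1 → quotient 3, remainder 0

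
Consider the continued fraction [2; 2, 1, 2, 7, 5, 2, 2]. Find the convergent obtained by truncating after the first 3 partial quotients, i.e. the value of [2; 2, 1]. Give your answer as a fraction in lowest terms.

Start with 1.
2 + 1/(1/1) = 2 + 1/1 = 3/1
2 + 1/(3/1) = 2 + 1/3 = 7/3

7/3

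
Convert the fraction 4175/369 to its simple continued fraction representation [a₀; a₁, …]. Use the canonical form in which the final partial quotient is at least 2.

[11; 3, 5, 1, 1, 10]

⌊4175/369⌋ = 11, remainder 116
⌊369/116⌋ = 3, remainder 21
⌊116/21⌋ = 5, remainder 11
⌊21/11⌋ = 1, remainder 10
⌊11/10⌋ = 1, remainder 1
⌊10/1⌋ = 10, remainder 0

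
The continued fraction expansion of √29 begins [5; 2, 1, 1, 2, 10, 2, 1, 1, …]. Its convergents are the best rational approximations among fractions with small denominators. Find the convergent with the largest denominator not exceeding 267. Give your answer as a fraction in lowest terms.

727/135

a_0 = 5: 5/1  (≤ bound)
a_1 = 2: 11/2  (≤ bound)
a_2 = 1: 16/3  (≤ bound)
a_3 = 1: 27/5  (≤ bound)
a_4 = 2: 70/13  (≤ bound)
a_5 = 10: 727/135  (≤ bound)
a_6 = 2: 1524/283  (> 267, stop)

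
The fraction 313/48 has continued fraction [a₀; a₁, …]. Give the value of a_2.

⌊313/48⌋ = 6, remainder 25
⌊48/25⌋ = 1, remainder 23
⌊25/23⌋ = 1, remainder 2

1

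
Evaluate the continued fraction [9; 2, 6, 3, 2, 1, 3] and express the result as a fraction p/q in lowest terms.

4760/503

a_0 = 9: 9/1
a_1 = 2: 19/2
a_2 = 6: 123/13
a_3 = 3: 388/41
a_4 = 2: 899/95
a_5 = 1: 1287/136
a_6 = 3: 4760/503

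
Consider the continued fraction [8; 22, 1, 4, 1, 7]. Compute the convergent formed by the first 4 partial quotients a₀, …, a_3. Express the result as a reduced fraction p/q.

a_0 = 8: 8/1
a_1 = 22: 177/22
a_2 = 1: 185/23
a_3 = 4: 917/114

917/114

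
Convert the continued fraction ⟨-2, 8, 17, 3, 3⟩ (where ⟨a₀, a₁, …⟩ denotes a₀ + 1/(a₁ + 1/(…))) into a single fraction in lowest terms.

a_0 = -2: -2/1
a_1 = 8: -15/8
a_2 = 17: -257/137
a_3 = 3: -786/419
a_4 = 3: -2615/1394

-2615/1394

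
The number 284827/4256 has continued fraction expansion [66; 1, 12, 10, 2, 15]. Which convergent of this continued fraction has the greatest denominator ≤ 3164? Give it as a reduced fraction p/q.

18404/275

a_0 = 66: 66/1  (≤ bound)
a_1 = 1: 67/1  (≤ bound)
a_2 = 12: 870/13  (≤ bound)
a_3 = 10: 8767/131  (≤ bound)
a_4 = 2: 18404/275  (≤ bound)
a_5 = 15: 284827/4256  (> 3164, stop)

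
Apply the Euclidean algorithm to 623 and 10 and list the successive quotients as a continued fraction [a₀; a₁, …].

[62; 3, 3]

⌊623/10⌋ = 62, remainder 3
⌊10/3⌋ = 3, remainder 1
⌊3/1⌋ = 3, remainder 0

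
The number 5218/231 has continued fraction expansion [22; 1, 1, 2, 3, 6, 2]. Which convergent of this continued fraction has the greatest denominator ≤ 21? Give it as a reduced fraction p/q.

384/17

List convergents until the denominator exceeds the bound:
a_0 = 22: 22/1  (≤ bound)
a_1 = 1: 23/1  (≤ bound)
a_2 = 1: 45/2  (≤ bound)
a_3 = 2: 113/5  (≤ bound)
a_4 = 3: 384/17  (≤ bound)
a_5 = 6: 2417/107  (> 21, stop)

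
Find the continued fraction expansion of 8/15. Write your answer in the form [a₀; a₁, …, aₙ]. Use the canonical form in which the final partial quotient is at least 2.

8 ÷ 15 → quotient 0, remainder 8
15 ÷ 8 → quotient 1, remainder 7
8 ÷ 7 → quotient 1, remainder 1
7 ÷ 1 → quotient 7, remainder 0

[0; 1, 1, 7]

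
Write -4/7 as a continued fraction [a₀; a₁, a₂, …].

[-1; 2, 3]

-4 = -1·7 + 3, so a_0 = -1
7 = 2·3 + 1, so a_1 = 2
3 = 3·1 + 0, so a_2 = 3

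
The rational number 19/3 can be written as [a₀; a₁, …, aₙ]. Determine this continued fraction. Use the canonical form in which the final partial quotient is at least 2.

19 ÷ 3 → quotient 6, remainder 1
3 ÷ 1 → quotient 3, remainder 0

[6; 3]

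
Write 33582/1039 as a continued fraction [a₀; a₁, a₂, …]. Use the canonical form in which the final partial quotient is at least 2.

Run the Euclidean algorithm, recording each quotient:
33582 ÷ 1039 → quotient 32, remainder 334
1039 ÷ 334 → quotient 3, remainder 37
334 ÷ 37 → quotient 9, remainder 1
37 ÷ 1 → quotient 37, remainder 0

[32; 3, 9, 37]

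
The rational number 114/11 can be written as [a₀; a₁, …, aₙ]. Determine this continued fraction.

Repeatedly divide and take the remainder:
⌊114/11⌋ = 10, remainder 4
⌊11/4⌋ = 2, remainder 3
⌊4/3⌋ = 1, remainder 1
⌊3/1⌋ = 3, remainder 0

[10; 2, 1, 3]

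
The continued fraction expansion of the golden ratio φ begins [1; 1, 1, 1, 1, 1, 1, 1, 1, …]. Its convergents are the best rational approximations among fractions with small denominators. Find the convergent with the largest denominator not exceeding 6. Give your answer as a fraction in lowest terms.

8/5

List convergents until the denominator exceeds the bound:
a_0 = 1: 1/1  (≤ bound)
a_1 = 1: 2/1  (≤ bound)
a_2 = 1: 3/2  (≤ bound)
a_3 = 1: 5/3  (≤ bound)
a_4 = 1: 8/5  (≤ bound)
a_5 = 1: 13/8  (> 6, stop)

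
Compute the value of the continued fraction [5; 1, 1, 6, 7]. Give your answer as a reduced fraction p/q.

Use the convergent recurrence hₖ = aₖ·hₖ₋₁ + hₖ₋₂ (and likewise for the denominators kₖ):
a_0 = 5: 5/1
a_1 = 1: 6/1
a_2 = 1: 11/2
a_3 = 6: 72/13
a_4 = 7: 515/93

515/93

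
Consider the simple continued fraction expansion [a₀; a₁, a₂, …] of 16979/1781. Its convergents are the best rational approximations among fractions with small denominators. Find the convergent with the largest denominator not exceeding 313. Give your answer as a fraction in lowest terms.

143/15

List convergents until the denominator exceeds the bound:
a_0 = 9: 9/1  (≤ bound)
a_1 = 1: 10/1  (≤ bound)
a_2 = 1: 19/2  (≤ bound)
a_3 = 6: 124/13  (≤ bound)
a_4 = 1: 143/15  (≤ bound)
a_5 = 58: 8418/883  (> 313, stop)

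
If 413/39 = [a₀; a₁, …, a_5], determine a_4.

3

413 ÷ 39 → quotient 10, remainder 23
39 ÷ 23 → quotient 1, remainder 16
23 ÷ 16 → quotient 1, remainder 7
16 ÷ 7 → quotient 2, remainder 2
7 ÷ 2 → quotient 3, remainder 1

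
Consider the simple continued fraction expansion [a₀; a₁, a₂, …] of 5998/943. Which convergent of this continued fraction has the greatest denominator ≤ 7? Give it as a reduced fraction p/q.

List convergents until the denominator exceeds the bound:
a_0 = 6: 6/1  (≤ bound)
a_1 = 2: 13/2  (≤ bound)
a_2 = 1: 19/3  (≤ bound)
a_3 = 3: 70/11  (> 7, stop)

19/3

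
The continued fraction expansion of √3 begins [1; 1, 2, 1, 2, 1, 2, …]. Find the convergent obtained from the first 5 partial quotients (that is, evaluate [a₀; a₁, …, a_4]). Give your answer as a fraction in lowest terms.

a_0 = 1: 1/1
a_1 = 1: 2/1
a_2 = 2: 5/3
a_3 = 1: 7/4
a_4 = 2: 19/11

19/11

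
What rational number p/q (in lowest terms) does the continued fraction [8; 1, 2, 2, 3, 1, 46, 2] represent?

Compute successive convergents:
a_0 = 8: 8/1
a_1 = 1: 9/1
a_2 = 2: 26/3
a_3 = 2: 61/7
a_4 = 3: 209/24
a_5 = 1: 270/31
a_6 = 46: 12629/1450
a_7 = 2: 25528/2931

25528/2931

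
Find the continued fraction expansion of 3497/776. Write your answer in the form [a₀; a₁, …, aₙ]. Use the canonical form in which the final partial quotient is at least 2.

[4; 1, 1, 38, 3, 3]

Apply division with remainder until the remainder is 0:
3497 ÷ 776 → quotient 4, remainder 393
776 ÷ 393 → quotient 1, remainder 383
393 ÷ 383 → quotient 1, remainder 10
383 ÷ 10 → quotient 38, remainder 3
10 ÷ 3 → quotient 3, remainder 1
3 ÷ 1 → quotient 3, remainder 0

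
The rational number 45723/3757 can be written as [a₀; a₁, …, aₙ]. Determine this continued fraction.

⌊45723/3757⌋ = 12, remainder 639
⌊3757/639⌋ = 5, remainder 562
⌊639/562⌋ = 1, remainder 77
⌊562/77⌋ = 7, remainder 23
⌊77/23⌋ = 3, remainder 8
⌊23/8⌋ = 2, remainder 7
⌊8/7⌋ = 1, remainder 1
⌊7/1⌋ = 7, remainder 0

[12; 5, 1, 7, 3, 2, 1, 7]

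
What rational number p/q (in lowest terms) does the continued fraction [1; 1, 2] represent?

5/3

a_0 = 1: 1/1
a_1 = 1: 2/1
a_2 = 2: 5/3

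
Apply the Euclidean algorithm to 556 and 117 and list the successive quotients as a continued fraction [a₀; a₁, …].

Repeatedly divide and take the remainder:
556 ÷ 117 → quotient 4, remainder 88
117 ÷ 88 → quotient 1, remainder 29
88 ÷ 29 → quotient 3, remainder 1
29 ÷ 1 → quotient 29, remainder 0

[4; 1, 3, 29]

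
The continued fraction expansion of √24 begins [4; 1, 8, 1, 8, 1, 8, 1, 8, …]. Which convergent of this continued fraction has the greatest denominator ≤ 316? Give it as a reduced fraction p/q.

a_0 = 4: 4/1  (≤ bound)
a_1 = 1: 5/1  (≤ bound)
a_2 = 8: 44/9  (≤ bound)
a_3 = 1: 49/10  (≤ bound)
a_4 = 8: 436/89  (≤ bound)
a_5 = 1: 485/99  (≤ bound)
a_6 = 8: 4316/881  (> 316, stop)

485/99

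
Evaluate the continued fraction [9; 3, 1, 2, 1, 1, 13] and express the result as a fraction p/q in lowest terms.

Start with 13.
1 + 1/(13/1) = 1 + 1/13 = 14/13
1 + 1/(14/13) = 1 + 13/14 = 27/14
2 + 1/(27/14) = 2 + 14/27 = 68/27
1 + 1/(68/27) = 1 + 27/68 = 95/68
3 + 1/(95/68) = 3 + 68/95 = 353/95
9 + 1/(353/95) = 9 + 95/353 = 3272/353

3272/353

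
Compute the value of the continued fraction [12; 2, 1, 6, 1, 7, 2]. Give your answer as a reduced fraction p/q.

4754/385

Start with 2.
7 + 1/(2/1) = 7 + 1/2 = 15/2
1 + 1/(15/2) = 1 + 2/15 = 17/15
6 + 1/(17/15) = 6 + 15/17 = 117/17
1 + 1/(117/17) = 1 + 17/117 = 134/117
2 + 1/(134/117) = 2 + 117/134 = 385/134
12 + 1/(385/134) = 12 + 134/385 = 4754/385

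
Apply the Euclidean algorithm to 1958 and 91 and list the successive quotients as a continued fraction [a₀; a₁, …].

⌊1958/91⌋ = 21, remainder 47
⌊91/47⌋ = 1, remainder 44
⌊47/44⌋ = 1, remainder 3
⌊44/3⌋ = 14, remainder 2
⌊3/2⌋ = 1, remainder 1
⌊2/1⌋ = 2, remainder 0

[21; 1, 1, 14, 1, 2]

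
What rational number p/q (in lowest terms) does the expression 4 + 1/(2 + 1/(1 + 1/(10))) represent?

Start with 10.
1 + 1/(10/1) = 1 + 1/10 = 11/10
2 + 1/(11/10) = 2 + 10/11 = 32/11
4 + 1/(32/11) = 4 + 11/32 = 139/32

139/32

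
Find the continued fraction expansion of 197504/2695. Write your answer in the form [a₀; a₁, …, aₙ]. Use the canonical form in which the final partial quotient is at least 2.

[73; 3, 1, 1, 54, 2, 3]

Run the Euclidean algorithm, recording each quotient:
⌊197504/2695⌋ = 73, remainder 769
⌊2695/769⌋ = 3, remainder 388
⌊769/388⌋ = 1, remainder 381
⌊388/381⌋ = 1, remainder 7
⌊381/7⌋ = 54, remainder 3
⌊7/3⌋ = 2, remainder 1
⌊3/1⌋ = 3, remainder 0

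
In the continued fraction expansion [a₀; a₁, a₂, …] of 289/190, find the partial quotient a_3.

11

Repeatedly divide and take the remainder:
289 = 1·190 + 99, so a_0 = 1
190 = 1·99 + 91, so a_1 = 1
99 = 1·91 + 8, so a_2 = 1
91 = 11·8 + 3, so a_3 = 11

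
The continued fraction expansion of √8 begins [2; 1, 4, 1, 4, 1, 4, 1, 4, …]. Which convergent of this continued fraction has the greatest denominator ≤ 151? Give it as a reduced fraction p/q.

a_0 = 2: 2/1  (≤ bound)
a_1 = 1: 3/1  (≤ bound)
a_2 = 4: 14/5  (≤ bound)
a_3 = 1: 17/6  (≤ bound)
a_4 = 4: 82/29  (≤ bound)
a_5 = 1: 99/35  (≤ bound)
a_6 = 4: 478/169  (> 151, stop)

99/35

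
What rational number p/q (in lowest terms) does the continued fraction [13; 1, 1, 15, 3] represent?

1284/95

Start with 3.
15 + 1/(3/1) = 15 + 1/3 = 46/3
1 + 1/(46/3) = 1 + 3/46 = 49/46
1 + 1/(49/46) = 1 + 46/49 = 95/49
13 + 1/(95/49) = 13 + 49/95 = 1284/95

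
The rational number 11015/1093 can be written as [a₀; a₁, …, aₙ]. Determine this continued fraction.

[10; 12, 1, 6, 12]

11015 = 10·1093 + 85, so a_0 = 10
1093 = 12·85 + 73, so a_1 = 12
85 = 1·73 + 12, so a_2 = 1
73 = 6·12 + 1, so a_3 = 6
12 = 12·1 + 0, so a_4 = 12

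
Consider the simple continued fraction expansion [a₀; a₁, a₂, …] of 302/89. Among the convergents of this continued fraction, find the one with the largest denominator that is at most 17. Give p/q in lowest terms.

a_0 = 3: 3/1  (≤ bound)
a_1 = 2: 7/2  (≤ bound)
a_2 = 1: 10/3  (≤ bound)
a_3 = 1: 17/5  (≤ bound)
a_4 = 5: 95/28  (> 17, stop)

17/5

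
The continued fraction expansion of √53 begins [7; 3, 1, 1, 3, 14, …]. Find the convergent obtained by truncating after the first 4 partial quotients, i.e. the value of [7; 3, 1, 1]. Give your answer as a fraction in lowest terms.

51/7

Use the convergent recurrence hₖ = aₖ·hₖ₋₁ + hₖ₋₂ (and likewise for the denominators kₖ):
a_0 = 7: 7/1
a_1 = 3: 22/3
a_2 = 1: 29/4
a_3 = 1: 51/7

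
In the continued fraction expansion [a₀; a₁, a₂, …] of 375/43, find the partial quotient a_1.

Apply division with remainder until the remainder is 0:
⌊375/43⌋ = 8, remainder 31
⌊43/31⌋ = 1, remainder 12

1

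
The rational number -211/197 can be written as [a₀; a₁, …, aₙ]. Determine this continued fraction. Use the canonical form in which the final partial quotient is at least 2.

-211 = -2·197 + 183, so a_0 = -2
197 = 1·183 + 14, so a_1 = 1
183 = 13·14 + 1, so a_2 = 13
14 = 14·1 + 0, so a_3 = 14

[-2; 1, 13, 14]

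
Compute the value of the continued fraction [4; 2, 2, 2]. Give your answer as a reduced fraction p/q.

Use the convergent recurrence hₖ = aₖ·hₖ₋₁ + hₖ₋₂ (and likewise for the denominators kₖ):
a_0 = 4: 4/1
a_1 = 2: 9/2
a_2 = 2: 22/5
a_3 = 2: 53/12

53/12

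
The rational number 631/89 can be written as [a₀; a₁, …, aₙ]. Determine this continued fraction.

Run the Euclidean algorithm, recording each quotient:
631 = 7·89 + 8, so a_0 = 7
89 = 11·8 + 1, so a_1 = 11
8 = 8·1 + 0, so a_2 = 8

[7; 11, 8]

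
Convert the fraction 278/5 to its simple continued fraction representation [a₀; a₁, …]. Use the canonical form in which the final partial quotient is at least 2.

[55; 1, 1, 2]

278 ÷ 5 → quotient 55, remainder 3
5 ÷ 3 → quotient 1, remainder 2
3 ÷ 2 → quotient 1, remainder 1
2 ÷ 1 → quotient 2, remainder 0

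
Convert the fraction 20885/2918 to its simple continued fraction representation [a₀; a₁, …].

[7; 6, 2, 1, 3, 1, 32]

20885 = 7·2918 + 459, so a_0 = 7
2918 = 6·459 + 164, so a_1 = 6
459 = 2·164 + 131, so a_2 = 2
164 = 1·131 + 33, so a_3 = 1
131 = 3·33 + 32, so a_4 = 3
33 = 1·32 + 1, so a_5 = 1
32 = 32·1 + 0, so a_6 = 32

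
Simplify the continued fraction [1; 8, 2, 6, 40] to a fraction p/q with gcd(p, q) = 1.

4939/4417

Start with 40.
6 + 1/(40/1) = 6 + 1/40 = 241/40
2 + 1/(241/40) = 2 + 40/241 = 522/241
8 + 1/(522/241) = 8 + 241/522 = 4417/522
1 + 1/(4417/522) = 1 + 522/4417 = 4939/4417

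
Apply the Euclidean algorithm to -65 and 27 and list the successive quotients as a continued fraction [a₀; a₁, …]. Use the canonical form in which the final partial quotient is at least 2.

Repeatedly divide and take the remainder:
-65 = -3·27 + 16, so a_0 = -3
27 = 1·16 + 11, so a_1 = 1
16 = 1·11 + 5, so a_2 = 1
11 = 2·5 + 1, so a_3 = 2
5 = 5·1 + 0, so a_4 = 5

[-3; 1, 1, 2, 5]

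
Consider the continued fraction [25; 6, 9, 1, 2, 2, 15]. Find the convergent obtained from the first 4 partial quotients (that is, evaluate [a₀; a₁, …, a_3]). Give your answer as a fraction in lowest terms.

Start with 1.
9 + 1/(1/1) = 9 + 1/1 = 10/1
6 + 1/(10/1) = 6 + 1/10 = 61/10
25 + 1/(61/10) = 25 + 10/61 = 1535/61

1535/61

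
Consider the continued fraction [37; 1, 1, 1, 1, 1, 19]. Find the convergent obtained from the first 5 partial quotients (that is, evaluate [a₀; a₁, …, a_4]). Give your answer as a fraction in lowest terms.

188/5

Start with 1.
1 + 1/(1/1) = 1 + 1/1 = 2/1
1 + 1/(2/1) = 1 + 1/2 = 3/2
1 + 1/(3/2) = 1 + 2/3 = 5/3
37 + 1/(5/3) = 37 + 3/5 = 188/5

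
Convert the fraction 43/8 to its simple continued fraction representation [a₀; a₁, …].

Repeatedly divide and take the remainder:
43 = 5·8 + 3, so a_0 = 5
8 = 2·3 + 2, so a_1 = 2
3 = 1·2 + 1, so a_2 = 1
2 = 2·1 + 0, so a_3 = 2

[5; 2, 1, 2]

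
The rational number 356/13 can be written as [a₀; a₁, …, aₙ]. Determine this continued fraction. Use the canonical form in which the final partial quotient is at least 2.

356 = 27·13 + 5, so a_0 = 27
13 = 2·5 + 3, so a_1 = 2
5 = 1·3 + 2, so a_2 = 1
3 = 1·2 + 1, so a_3 = 1
2 = 2·1 + 0, so a_4 = 2

[27; 2, 1, 1, 2]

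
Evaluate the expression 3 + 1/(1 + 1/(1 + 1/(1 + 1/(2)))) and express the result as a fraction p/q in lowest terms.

a_0 = 3: 3/1
a_1 = 1: 4/1
a_2 = 1: 7/2
a_3 = 1: 11/3
a_4 = 2: 29/8

29/8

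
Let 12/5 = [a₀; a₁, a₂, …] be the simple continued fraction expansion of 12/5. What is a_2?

2

12 = 2·5 + 2, so a_0 = 2
5 = 2·2 + 1, so a_1 = 2
2 = 2·1 + 0, so a_2 = 2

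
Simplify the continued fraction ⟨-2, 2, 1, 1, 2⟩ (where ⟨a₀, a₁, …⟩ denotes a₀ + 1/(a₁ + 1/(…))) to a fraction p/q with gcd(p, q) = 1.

a_0 = -2: -2/1
a_1 = 2: -3/2
a_2 = 1: -5/3
a_3 = 1: -8/5
a_4 = 2: -21/13

-21/13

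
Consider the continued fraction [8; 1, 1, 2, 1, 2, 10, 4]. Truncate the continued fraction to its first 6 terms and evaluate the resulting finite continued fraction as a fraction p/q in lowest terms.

163/19

Compute successive convergents:
a_0 = 8: 8/1
a_1 = 1: 9/1
a_2 = 1: 17/2
a_3 = 2: 43/5
a_4 = 1: 60/7
a_5 = 2: 163/19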